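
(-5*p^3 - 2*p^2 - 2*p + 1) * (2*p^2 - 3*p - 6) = -10*p^5 + 11*p^4 + 32*p^3 + 20*p^2 + 9*p - 6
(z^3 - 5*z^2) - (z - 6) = z^3 - 5*z^2 - z + 6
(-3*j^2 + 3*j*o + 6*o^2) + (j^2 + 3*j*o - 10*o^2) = -2*j^2 + 6*j*o - 4*o^2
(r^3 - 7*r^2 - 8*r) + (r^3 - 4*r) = 2*r^3 - 7*r^2 - 12*r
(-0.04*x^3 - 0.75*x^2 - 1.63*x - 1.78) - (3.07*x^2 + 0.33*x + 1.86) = -0.04*x^3 - 3.82*x^2 - 1.96*x - 3.64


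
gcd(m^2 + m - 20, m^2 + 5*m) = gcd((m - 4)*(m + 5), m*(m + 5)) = m + 5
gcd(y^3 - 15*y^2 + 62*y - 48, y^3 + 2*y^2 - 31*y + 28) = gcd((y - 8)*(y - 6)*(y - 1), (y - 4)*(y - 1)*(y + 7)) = y - 1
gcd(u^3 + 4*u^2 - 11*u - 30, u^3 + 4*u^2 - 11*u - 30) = u^3 + 4*u^2 - 11*u - 30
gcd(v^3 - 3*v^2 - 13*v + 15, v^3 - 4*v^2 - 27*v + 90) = 1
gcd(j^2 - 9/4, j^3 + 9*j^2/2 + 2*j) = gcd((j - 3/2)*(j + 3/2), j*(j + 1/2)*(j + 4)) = 1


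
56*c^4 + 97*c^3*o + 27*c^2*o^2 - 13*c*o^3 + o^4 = (-8*c + o)*(-7*c + o)*(c + o)^2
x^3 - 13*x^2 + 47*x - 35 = (x - 7)*(x - 5)*(x - 1)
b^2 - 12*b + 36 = (b - 6)^2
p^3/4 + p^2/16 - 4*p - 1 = (p/4 + 1)*(p - 4)*(p + 1/4)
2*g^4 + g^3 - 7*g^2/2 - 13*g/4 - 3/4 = (g - 3/2)*(g + 1/2)*(sqrt(2)*g + sqrt(2)/2)*(sqrt(2)*g + sqrt(2))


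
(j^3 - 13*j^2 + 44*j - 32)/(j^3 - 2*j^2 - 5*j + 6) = (j^2 - 12*j + 32)/(j^2 - j - 6)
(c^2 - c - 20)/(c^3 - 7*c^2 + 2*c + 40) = (c + 4)/(c^2 - 2*c - 8)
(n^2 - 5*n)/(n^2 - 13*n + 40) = n/(n - 8)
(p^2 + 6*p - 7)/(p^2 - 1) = (p + 7)/(p + 1)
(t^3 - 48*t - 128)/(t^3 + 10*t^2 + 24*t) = (t^2 - 4*t - 32)/(t*(t + 6))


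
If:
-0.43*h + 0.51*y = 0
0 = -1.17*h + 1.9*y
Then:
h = 0.00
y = 0.00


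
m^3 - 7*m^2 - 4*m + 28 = (m - 7)*(m - 2)*(m + 2)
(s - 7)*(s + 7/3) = s^2 - 14*s/3 - 49/3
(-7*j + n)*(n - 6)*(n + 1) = -7*j*n^2 + 35*j*n + 42*j + n^3 - 5*n^2 - 6*n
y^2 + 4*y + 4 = (y + 2)^2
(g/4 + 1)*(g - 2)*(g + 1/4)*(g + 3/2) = g^4/4 + 15*g^3/16 - 33*g^2/32 - 53*g/16 - 3/4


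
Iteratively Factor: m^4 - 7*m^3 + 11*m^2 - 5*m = (m - 1)*(m^3 - 6*m^2 + 5*m) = m*(m - 1)*(m^2 - 6*m + 5) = m*(m - 5)*(m - 1)*(m - 1)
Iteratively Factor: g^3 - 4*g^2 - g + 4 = (g - 4)*(g^2 - 1) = (g - 4)*(g + 1)*(g - 1)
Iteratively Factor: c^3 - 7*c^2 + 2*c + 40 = (c + 2)*(c^2 - 9*c + 20) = (c - 4)*(c + 2)*(c - 5)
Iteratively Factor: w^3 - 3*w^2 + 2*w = (w - 2)*(w^2 - w) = (w - 2)*(w - 1)*(w)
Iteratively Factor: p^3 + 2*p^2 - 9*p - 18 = (p - 3)*(p^2 + 5*p + 6) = (p - 3)*(p + 2)*(p + 3)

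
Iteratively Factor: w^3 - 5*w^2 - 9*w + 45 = (w - 3)*(w^2 - 2*w - 15) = (w - 3)*(w + 3)*(w - 5)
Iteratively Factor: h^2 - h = (h)*(h - 1)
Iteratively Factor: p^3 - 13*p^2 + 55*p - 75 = (p - 5)*(p^2 - 8*p + 15) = (p - 5)*(p - 3)*(p - 5)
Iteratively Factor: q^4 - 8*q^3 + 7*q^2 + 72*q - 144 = (q - 4)*(q^3 - 4*q^2 - 9*q + 36) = (q - 4)*(q + 3)*(q^2 - 7*q + 12) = (q - 4)*(q - 3)*(q + 3)*(q - 4)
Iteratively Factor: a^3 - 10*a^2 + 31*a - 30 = (a - 5)*(a^2 - 5*a + 6) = (a - 5)*(a - 2)*(a - 3)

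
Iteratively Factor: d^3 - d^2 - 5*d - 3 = (d - 3)*(d^2 + 2*d + 1) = (d - 3)*(d + 1)*(d + 1)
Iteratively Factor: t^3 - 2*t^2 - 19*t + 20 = (t - 5)*(t^2 + 3*t - 4) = (t - 5)*(t + 4)*(t - 1)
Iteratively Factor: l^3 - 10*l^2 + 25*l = (l - 5)*(l^2 - 5*l) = l*(l - 5)*(l - 5)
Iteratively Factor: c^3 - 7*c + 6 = (c + 3)*(c^2 - 3*c + 2) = (c - 2)*(c + 3)*(c - 1)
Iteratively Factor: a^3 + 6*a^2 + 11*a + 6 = (a + 1)*(a^2 + 5*a + 6) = (a + 1)*(a + 3)*(a + 2)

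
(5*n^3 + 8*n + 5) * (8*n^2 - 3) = 40*n^5 + 49*n^3 + 40*n^2 - 24*n - 15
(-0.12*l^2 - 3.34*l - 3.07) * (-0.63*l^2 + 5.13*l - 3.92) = 0.0756*l^4 + 1.4886*l^3 - 14.7297*l^2 - 2.6563*l + 12.0344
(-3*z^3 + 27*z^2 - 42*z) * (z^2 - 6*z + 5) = -3*z^5 + 45*z^4 - 219*z^3 + 387*z^2 - 210*z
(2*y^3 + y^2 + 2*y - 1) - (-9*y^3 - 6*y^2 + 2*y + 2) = 11*y^3 + 7*y^2 - 3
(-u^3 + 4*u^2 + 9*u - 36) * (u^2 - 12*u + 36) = -u^5 + 16*u^4 - 75*u^3 + 756*u - 1296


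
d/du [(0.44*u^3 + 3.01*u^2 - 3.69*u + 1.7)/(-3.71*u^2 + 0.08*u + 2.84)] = (-1.6324*u^4 + 0.0703999999999994*u^3 - 9.7003*u^2 + 29.7108*u - 10.6156)/(13.7641*u^4 - 0.5936*u^3 - 21.0664*u^2 + 0.4544*u + 8.0656)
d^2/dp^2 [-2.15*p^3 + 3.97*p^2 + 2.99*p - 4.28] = 7.94 - 12.9*p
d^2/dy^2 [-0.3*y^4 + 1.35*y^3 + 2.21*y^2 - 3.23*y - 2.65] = -3.6*y^2 + 8.1*y + 4.42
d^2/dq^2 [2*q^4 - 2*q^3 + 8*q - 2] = 12*q*(2*q - 1)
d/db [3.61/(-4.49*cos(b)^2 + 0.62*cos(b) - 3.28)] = (2.2382 - 32.4178*cos(b))*sin(b)/(4.49*cos(b)^2 - 0.62*cos(b) + 3.28)^2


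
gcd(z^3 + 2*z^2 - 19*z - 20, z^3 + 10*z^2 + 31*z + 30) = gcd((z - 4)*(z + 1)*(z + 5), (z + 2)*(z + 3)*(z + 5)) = z + 5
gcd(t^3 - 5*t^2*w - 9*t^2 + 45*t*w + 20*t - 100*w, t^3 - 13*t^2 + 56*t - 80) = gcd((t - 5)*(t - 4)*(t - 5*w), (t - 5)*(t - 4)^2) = t^2 - 9*t + 20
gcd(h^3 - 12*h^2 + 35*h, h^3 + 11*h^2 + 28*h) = h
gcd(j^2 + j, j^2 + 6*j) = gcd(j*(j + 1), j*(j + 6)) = j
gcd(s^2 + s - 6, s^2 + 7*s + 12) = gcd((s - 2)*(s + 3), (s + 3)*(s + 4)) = s + 3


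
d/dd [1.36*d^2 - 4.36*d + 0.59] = 2.72*d - 4.36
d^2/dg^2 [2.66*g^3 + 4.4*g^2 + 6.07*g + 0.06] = 15.96*g + 8.8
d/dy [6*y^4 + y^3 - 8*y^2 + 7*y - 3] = 24*y^3 + 3*y^2 - 16*y + 7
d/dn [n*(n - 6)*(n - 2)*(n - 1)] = 4*n^3 - 27*n^2 + 40*n - 12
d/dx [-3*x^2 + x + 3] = 1 - 6*x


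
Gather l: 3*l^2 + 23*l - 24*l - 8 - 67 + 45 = 3*l^2 - l - 30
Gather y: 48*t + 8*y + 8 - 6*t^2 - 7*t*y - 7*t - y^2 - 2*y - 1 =-6*t^2 + 41*t - y^2 + y*(6 - 7*t) + 7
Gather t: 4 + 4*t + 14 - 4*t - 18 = 0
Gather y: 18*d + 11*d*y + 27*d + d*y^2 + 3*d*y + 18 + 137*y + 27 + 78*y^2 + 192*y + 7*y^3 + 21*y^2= 45*d + 7*y^3 + y^2*(d + 99) + y*(14*d + 329) + 45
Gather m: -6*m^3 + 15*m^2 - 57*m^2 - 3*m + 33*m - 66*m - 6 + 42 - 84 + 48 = -6*m^3 - 42*m^2 - 36*m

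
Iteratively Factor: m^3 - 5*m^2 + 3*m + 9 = (m - 3)*(m^2 - 2*m - 3) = (m - 3)*(m + 1)*(m - 3)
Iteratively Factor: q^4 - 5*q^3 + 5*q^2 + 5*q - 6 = (q - 1)*(q^3 - 4*q^2 + q + 6) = (q - 1)*(q + 1)*(q^2 - 5*q + 6) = (q - 3)*(q - 1)*(q + 1)*(q - 2)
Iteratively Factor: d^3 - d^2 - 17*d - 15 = (d - 5)*(d^2 + 4*d + 3) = (d - 5)*(d + 1)*(d + 3)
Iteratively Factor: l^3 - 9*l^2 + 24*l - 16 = (l - 4)*(l^2 - 5*l + 4) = (l - 4)*(l - 1)*(l - 4)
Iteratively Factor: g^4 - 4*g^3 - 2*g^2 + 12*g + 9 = (g + 1)*(g^3 - 5*g^2 + 3*g + 9) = (g + 1)^2*(g^2 - 6*g + 9) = (g - 3)*(g + 1)^2*(g - 3)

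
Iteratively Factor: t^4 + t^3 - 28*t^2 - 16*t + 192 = (t - 4)*(t^3 + 5*t^2 - 8*t - 48) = (t - 4)*(t + 4)*(t^2 + t - 12) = (t - 4)*(t - 3)*(t + 4)*(t + 4)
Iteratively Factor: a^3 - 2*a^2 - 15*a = (a - 5)*(a^2 + 3*a) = a*(a - 5)*(a + 3)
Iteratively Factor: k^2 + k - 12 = (k - 3)*(k + 4)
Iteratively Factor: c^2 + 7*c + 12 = (c + 4)*(c + 3)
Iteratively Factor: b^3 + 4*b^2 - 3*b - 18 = (b + 3)*(b^2 + b - 6) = (b + 3)^2*(b - 2)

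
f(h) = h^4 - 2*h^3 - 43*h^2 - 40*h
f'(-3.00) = 56.00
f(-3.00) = -132.00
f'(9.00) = 1616.00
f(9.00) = 1260.00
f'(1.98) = -202.75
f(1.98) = -247.93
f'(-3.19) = 43.44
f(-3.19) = -141.50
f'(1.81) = -191.60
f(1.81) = -214.40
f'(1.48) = -167.46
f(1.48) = -155.07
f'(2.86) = -241.46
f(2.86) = -446.00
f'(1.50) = -169.00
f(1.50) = -158.44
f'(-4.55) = -149.70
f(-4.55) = -91.22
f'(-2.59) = 73.00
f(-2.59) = -105.10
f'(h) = 4*h^3 - 6*h^2 - 86*h - 40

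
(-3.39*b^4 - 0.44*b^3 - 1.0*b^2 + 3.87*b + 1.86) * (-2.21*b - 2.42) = 7.4919*b^5 + 9.1762*b^4 + 3.2748*b^3 - 6.1327*b^2 - 13.476*b - 4.5012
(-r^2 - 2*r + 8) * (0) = 0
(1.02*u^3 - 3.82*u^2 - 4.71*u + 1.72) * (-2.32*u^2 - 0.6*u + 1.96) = -2.3664*u^5 + 8.2504*u^4 + 15.2184*u^3 - 8.6516*u^2 - 10.2636*u + 3.3712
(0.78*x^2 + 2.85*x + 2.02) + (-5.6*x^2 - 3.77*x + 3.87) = -4.82*x^2 - 0.92*x + 5.89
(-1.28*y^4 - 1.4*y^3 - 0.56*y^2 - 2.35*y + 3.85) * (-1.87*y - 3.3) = 2.3936*y^5 + 6.842*y^4 + 5.6672*y^3 + 6.2425*y^2 + 0.555499999999999*y - 12.705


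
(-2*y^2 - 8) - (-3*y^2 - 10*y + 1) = y^2 + 10*y - 9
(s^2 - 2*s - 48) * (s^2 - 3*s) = s^4 - 5*s^3 - 42*s^2 + 144*s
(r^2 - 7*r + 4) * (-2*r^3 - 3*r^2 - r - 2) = -2*r^5 + 11*r^4 + 12*r^3 - 7*r^2 + 10*r - 8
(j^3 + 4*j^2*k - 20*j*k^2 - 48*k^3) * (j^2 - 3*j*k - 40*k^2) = j^5 + j^4*k - 72*j^3*k^2 - 148*j^2*k^3 + 944*j*k^4 + 1920*k^5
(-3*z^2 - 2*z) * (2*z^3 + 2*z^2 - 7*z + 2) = -6*z^5 - 10*z^4 + 17*z^3 + 8*z^2 - 4*z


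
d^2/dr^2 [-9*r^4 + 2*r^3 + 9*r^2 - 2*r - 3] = -108*r^2 + 12*r + 18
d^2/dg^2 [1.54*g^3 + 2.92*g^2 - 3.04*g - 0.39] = 9.24*g + 5.84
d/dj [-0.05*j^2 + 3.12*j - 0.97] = 3.12 - 0.1*j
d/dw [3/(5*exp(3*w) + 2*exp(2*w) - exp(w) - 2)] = (-45*exp(2*w) - 12*exp(w) + 3)*exp(w)/(5*exp(3*w) + 2*exp(2*w) - exp(w) - 2)^2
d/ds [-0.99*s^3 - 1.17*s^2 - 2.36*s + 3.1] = -2.97*s^2 - 2.34*s - 2.36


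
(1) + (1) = 2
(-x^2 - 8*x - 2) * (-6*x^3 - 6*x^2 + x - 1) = 6*x^5 + 54*x^4 + 59*x^3 + 5*x^2 + 6*x + 2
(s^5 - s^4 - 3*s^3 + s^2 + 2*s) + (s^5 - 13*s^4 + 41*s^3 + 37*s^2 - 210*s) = 2*s^5 - 14*s^4 + 38*s^3 + 38*s^2 - 208*s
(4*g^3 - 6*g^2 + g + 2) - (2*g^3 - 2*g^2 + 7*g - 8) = 2*g^3 - 4*g^2 - 6*g + 10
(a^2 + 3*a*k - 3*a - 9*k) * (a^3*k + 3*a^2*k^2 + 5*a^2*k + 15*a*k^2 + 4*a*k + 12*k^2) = a^5*k + 6*a^4*k^2 + 2*a^4*k + 9*a^3*k^3 + 12*a^3*k^2 - 11*a^3*k + 18*a^2*k^3 - 66*a^2*k^2 - 12*a^2*k - 99*a*k^3 - 72*a*k^2 - 108*k^3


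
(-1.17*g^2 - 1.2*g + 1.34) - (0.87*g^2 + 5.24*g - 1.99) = -2.04*g^2 - 6.44*g + 3.33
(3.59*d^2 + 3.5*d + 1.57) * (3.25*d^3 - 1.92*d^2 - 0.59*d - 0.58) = 11.6675*d^5 + 4.4822*d^4 - 3.7356*d^3 - 7.1616*d^2 - 2.9563*d - 0.9106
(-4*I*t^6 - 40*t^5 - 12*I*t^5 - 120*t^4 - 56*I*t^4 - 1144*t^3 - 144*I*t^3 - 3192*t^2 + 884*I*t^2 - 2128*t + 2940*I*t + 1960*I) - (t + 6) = -4*I*t^6 - 40*t^5 - 12*I*t^5 - 120*t^4 - 56*I*t^4 - 1144*t^3 - 144*I*t^3 - 3192*t^2 + 884*I*t^2 - 2129*t + 2940*I*t - 6 + 1960*I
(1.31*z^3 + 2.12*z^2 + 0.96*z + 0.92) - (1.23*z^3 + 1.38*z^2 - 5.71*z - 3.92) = 0.0800000000000001*z^3 + 0.74*z^2 + 6.67*z + 4.84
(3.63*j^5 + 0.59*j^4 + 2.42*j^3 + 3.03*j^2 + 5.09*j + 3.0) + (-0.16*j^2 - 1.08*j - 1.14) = 3.63*j^5 + 0.59*j^4 + 2.42*j^3 + 2.87*j^2 + 4.01*j + 1.86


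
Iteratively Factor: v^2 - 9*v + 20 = (v - 4)*(v - 5)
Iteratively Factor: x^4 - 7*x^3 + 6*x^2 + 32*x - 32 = (x - 4)*(x^3 - 3*x^2 - 6*x + 8) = (x - 4)*(x - 1)*(x^2 - 2*x - 8) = (x - 4)^2*(x - 1)*(x + 2)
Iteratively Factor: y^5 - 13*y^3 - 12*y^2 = (y)*(y^4 - 13*y^2 - 12*y) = y^2*(y^3 - 13*y - 12) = y^2*(y + 3)*(y^2 - 3*y - 4) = y^2*(y + 1)*(y + 3)*(y - 4)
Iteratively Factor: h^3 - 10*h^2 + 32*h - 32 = (h - 4)*(h^2 - 6*h + 8) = (h - 4)*(h - 2)*(h - 4)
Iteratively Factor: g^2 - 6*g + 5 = (g - 1)*(g - 5)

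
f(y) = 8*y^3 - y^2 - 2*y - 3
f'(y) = 24*y^2 - 2*y - 2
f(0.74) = -1.79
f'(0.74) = 9.66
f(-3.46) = -339.43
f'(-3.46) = 292.24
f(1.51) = 19.24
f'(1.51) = 49.70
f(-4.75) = -873.44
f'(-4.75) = 549.00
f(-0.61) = -3.97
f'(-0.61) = 8.15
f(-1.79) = -48.51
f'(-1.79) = 78.48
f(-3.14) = -254.25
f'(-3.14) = 240.91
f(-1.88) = -55.93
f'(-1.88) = 86.59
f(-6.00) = -1755.00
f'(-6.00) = 874.00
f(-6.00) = -1755.00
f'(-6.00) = 874.00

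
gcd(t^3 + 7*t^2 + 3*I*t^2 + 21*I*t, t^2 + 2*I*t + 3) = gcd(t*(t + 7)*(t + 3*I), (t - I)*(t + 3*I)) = t + 3*I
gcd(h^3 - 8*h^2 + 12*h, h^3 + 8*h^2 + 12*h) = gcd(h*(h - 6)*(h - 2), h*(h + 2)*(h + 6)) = h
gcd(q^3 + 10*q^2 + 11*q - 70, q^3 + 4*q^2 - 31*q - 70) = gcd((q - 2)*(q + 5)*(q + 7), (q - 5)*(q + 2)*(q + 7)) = q + 7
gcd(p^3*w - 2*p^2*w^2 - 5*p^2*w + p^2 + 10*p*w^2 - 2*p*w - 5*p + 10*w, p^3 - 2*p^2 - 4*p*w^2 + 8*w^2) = p - 2*w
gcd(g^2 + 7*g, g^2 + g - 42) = g + 7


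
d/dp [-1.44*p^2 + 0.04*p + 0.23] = 0.04 - 2.88*p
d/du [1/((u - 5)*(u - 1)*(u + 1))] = (-(u - 5)*(u - 1) - (u - 5)*(u + 1) - (u - 1)*(u + 1))/((u - 5)^2*(u - 1)^2*(u + 1)^2)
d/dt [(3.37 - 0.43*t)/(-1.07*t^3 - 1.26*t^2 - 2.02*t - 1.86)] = (-0.9202*t^3 + 10.2759*t^2 + 8.4924*t + 7.6072)/(1.1449*t^6 + 2.6964*t^5 + 5.9104*t^4 + 9.0708*t^3 + 8.7676*t^2 + 7.5144*t + 3.4596)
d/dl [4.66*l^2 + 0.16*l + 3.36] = 9.32*l + 0.16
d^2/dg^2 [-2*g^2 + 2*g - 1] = -4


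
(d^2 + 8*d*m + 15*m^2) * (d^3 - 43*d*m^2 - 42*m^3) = d^5 + 8*d^4*m - 28*d^3*m^2 - 386*d^2*m^3 - 981*d*m^4 - 630*m^5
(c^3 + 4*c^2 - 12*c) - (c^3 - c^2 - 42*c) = 5*c^2 + 30*c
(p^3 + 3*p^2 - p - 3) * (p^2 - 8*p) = p^5 - 5*p^4 - 25*p^3 + 5*p^2 + 24*p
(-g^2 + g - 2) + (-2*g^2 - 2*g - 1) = -3*g^2 - g - 3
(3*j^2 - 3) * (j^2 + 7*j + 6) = 3*j^4 + 21*j^3 + 15*j^2 - 21*j - 18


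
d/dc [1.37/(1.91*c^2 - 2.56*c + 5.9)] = (3.5072 - 5.2334*c)/(1.91*c^2 - 2.56*c + 5.9)^2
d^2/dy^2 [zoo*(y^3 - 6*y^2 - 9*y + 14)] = zoo*(y - 2)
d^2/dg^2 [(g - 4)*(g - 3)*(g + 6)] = 6*g - 2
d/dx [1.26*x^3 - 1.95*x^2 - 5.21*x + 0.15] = 3.78*x^2 - 3.9*x - 5.21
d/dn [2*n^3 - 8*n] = 6*n^2 - 8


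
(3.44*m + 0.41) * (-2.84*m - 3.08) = -9.7696*m^2 - 11.7596*m - 1.2628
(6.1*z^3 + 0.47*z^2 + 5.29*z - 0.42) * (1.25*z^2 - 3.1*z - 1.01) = 7.625*z^5 - 18.3225*z^4 - 1.0055*z^3 - 17.3987*z^2 - 4.0409*z + 0.4242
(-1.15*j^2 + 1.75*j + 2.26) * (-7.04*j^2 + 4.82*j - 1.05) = 8.096*j^4 - 17.863*j^3 - 6.2679*j^2 + 9.0557*j - 2.373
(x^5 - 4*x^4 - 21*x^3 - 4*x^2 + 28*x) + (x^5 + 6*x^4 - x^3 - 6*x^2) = 2*x^5 + 2*x^4 - 22*x^3 - 10*x^2 + 28*x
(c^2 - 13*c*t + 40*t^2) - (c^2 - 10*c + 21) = -13*c*t + 10*c + 40*t^2 - 21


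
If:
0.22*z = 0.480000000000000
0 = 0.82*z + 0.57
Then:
No Solution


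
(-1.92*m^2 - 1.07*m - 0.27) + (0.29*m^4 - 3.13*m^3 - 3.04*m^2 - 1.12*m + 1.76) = 0.29*m^4 - 3.13*m^3 - 4.96*m^2 - 2.19*m + 1.49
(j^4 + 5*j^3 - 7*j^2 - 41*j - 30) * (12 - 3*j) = -3*j^5 - 3*j^4 + 81*j^3 + 39*j^2 - 402*j - 360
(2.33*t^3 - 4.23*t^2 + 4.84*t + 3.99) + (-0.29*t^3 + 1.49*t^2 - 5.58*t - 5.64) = 2.04*t^3 - 2.74*t^2 - 0.74*t - 1.65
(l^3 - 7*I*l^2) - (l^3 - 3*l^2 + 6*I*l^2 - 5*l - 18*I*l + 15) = 3*l^2 - 13*I*l^2 + 5*l + 18*I*l - 15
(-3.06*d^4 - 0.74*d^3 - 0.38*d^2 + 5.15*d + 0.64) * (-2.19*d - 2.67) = 6.7014*d^5 + 9.7908*d^4 + 2.808*d^3 - 10.2639*d^2 - 15.1521*d - 1.7088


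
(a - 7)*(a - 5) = a^2 - 12*a + 35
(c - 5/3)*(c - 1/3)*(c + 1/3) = c^3 - 5*c^2/3 - c/9 + 5/27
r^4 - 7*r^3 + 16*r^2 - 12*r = r*(r - 3)*(r - 2)^2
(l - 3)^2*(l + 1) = l^3 - 5*l^2 + 3*l + 9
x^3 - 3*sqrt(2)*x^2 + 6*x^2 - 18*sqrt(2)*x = x*(x + 6)*(x - 3*sqrt(2))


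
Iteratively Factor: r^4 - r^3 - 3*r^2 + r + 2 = (r - 2)*(r^3 + r^2 - r - 1) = (r - 2)*(r - 1)*(r^2 + 2*r + 1) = (r - 2)*(r - 1)*(r + 1)*(r + 1)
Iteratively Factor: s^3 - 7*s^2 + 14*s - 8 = (s - 1)*(s^2 - 6*s + 8) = (s - 2)*(s - 1)*(s - 4)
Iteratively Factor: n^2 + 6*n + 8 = (n + 2)*(n + 4)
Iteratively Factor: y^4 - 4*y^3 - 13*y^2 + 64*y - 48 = (y - 4)*(y^3 - 13*y + 12) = (y - 4)*(y - 1)*(y^2 + y - 12) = (y - 4)*(y - 3)*(y - 1)*(y + 4)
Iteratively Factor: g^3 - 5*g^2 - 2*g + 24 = (g - 4)*(g^2 - g - 6) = (g - 4)*(g - 3)*(g + 2)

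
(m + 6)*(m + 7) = m^2 + 13*m + 42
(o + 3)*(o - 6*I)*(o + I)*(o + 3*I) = o^4 + 3*o^3 - 2*I*o^3 + 21*o^2 - 6*I*o^2 + 63*o + 18*I*o + 54*I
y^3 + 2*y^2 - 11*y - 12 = (y - 3)*(y + 1)*(y + 4)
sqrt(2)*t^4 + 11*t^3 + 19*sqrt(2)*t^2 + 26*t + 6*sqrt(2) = (t + sqrt(2))^2*(t + 3*sqrt(2))*(sqrt(2)*t + 1)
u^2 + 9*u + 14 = (u + 2)*(u + 7)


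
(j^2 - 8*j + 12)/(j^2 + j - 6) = (j - 6)/(j + 3)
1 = 1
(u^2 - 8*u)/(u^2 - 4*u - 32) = u/(u + 4)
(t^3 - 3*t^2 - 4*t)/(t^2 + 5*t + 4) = t*(t - 4)/(t + 4)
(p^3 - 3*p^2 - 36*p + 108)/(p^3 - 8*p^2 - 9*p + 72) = (p^2 - 36)/(p^2 - 5*p - 24)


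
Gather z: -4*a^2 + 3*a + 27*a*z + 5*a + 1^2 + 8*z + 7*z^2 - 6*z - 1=-4*a^2 + 8*a + 7*z^2 + z*(27*a + 2)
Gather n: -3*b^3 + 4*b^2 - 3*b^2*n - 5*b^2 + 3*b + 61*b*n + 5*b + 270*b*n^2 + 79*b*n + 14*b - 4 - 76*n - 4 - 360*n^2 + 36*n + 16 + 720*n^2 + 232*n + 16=-3*b^3 - b^2 + 22*b + n^2*(270*b + 360) + n*(-3*b^2 + 140*b + 192) + 24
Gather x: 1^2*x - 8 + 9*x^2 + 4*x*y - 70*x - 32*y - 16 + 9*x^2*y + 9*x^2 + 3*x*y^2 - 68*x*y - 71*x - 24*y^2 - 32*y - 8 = x^2*(9*y + 18) + x*(3*y^2 - 64*y - 140) - 24*y^2 - 64*y - 32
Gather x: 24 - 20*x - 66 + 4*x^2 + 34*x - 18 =4*x^2 + 14*x - 60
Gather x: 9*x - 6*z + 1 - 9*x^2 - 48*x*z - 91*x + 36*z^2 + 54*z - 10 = -9*x^2 + x*(-48*z - 82) + 36*z^2 + 48*z - 9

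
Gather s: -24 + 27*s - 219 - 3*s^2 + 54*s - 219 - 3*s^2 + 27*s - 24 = -6*s^2 + 108*s - 486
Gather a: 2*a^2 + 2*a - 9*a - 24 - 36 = 2*a^2 - 7*a - 60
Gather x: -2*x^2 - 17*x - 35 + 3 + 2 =-2*x^2 - 17*x - 30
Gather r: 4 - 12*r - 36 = -12*r - 32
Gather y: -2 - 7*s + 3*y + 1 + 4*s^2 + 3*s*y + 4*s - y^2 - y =4*s^2 - 3*s - y^2 + y*(3*s + 2) - 1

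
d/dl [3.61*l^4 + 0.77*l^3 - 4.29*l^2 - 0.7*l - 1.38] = 14.44*l^3 + 2.31*l^2 - 8.58*l - 0.7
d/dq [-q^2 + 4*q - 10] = 4 - 2*q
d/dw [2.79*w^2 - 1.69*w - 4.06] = 5.58*w - 1.69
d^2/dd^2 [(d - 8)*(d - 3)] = 2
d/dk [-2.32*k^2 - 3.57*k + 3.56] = -4.64*k - 3.57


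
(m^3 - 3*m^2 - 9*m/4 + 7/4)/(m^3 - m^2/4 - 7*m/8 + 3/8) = 2*(2*m - 7)/(4*m - 3)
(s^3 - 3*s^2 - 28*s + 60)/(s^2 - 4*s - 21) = (-s^3 + 3*s^2 + 28*s - 60)/(-s^2 + 4*s + 21)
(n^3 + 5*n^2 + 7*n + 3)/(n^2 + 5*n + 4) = (n^2 + 4*n + 3)/(n + 4)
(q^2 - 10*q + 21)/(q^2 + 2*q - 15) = (q - 7)/(q + 5)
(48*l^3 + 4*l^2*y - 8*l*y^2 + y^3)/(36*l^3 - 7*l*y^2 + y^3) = (-4*l + y)/(-3*l + y)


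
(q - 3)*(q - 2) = q^2 - 5*q + 6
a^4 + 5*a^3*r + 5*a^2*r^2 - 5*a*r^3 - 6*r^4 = (a - r)*(a + r)*(a + 2*r)*(a + 3*r)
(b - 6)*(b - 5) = b^2 - 11*b + 30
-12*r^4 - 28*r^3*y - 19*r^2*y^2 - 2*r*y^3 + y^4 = (-6*r + y)*(r + y)^2*(2*r + y)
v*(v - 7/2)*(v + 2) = v^3 - 3*v^2/2 - 7*v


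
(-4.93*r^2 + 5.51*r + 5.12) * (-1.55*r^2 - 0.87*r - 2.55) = 7.6415*r^4 - 4.2514*r^3 - 0.158200000000003*r^2 - 18.5049*r - 13.056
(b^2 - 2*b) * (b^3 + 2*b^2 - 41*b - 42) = b^5 - 45*b^3 + 40*b^2 + 84*b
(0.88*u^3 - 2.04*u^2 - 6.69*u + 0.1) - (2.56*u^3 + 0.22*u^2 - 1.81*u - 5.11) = -1.68*u^3 - 2.26*u^2 - 4.88*u + 5.21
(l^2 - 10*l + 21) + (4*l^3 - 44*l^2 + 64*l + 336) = 4*l^3 - 43*l^2 + 54*l + 357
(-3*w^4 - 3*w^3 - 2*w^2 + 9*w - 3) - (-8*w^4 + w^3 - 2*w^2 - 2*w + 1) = 5*w^4 - 4*w^3 + 11*w - 4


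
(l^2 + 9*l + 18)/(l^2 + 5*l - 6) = (l + 3)/(l - 1)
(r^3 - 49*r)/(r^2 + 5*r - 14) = r*(r - 7)/(r - 2)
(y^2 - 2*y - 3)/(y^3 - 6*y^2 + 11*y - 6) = (y + 1)/(y^2 - 3*y + 2)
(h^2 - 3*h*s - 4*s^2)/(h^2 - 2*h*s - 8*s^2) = (h + s)/(h + 2*s)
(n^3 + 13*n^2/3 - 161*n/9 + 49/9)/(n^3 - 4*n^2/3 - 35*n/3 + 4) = (n^2 + 14*n/3 - 49/3)/(n^2 - n - 12)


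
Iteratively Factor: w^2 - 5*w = (w)*(w - 5)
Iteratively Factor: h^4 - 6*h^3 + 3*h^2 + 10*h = (h - 5)*(h^3 - h^2 - 2*h) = h*(h - 5)*(h^2 - h - 2) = h*(h - 5)*(h + 1)*(h - 2)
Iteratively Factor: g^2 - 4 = (g - 2)*(g + 2)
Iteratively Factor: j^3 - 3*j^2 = (j - 3)*(j^2) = j*(j - 3)*(j)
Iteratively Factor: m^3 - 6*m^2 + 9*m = (m)*(m^2 - 6*m + 9) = m*(m - 3)*(m - 3)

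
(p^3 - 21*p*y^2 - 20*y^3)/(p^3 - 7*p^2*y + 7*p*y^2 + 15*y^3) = (-p - 4*y)/(-p + 3*y)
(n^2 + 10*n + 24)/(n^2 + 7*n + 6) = (n + 4)/(n + 1)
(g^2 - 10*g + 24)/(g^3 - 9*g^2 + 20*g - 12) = (g - 4)/(g^2 - 3*g + 2)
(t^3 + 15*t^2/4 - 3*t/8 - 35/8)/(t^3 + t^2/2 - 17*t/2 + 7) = (t + 5/4)/(t - 2)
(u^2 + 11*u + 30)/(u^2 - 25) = (u + 6)/(u - 5)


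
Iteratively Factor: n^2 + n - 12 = (n + 4)*(n - 3)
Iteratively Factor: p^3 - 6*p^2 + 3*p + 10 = (p - 5)*(p^2 - p - 2) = (p - 5)*(p + 1)*(p - 2)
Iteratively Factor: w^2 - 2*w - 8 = (w + 2)*(w - 4)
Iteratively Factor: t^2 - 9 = (t - 3)*(t + 3)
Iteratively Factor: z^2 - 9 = (z + 3)*(z - 3)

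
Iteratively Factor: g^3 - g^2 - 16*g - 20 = (g - 5)*(g^2 + 4*g + 4) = (g - 5)*(g + 2)*(g + 2)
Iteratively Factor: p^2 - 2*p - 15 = (p + 3)*(p - 5)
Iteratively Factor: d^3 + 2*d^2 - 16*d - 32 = (d + 4)*(d^2 - 2*d - 8) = (d + 2)*(d + 4)*(d - 4)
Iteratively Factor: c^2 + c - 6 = (c + 3)*(c - 2)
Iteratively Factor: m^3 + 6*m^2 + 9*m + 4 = (m + 1)*(m^2 + 5*m + 4) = (m + 1)*(m + 4)*(m + 1)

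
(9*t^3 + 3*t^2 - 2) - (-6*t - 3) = 9*t^3 + 3*t^2 + 6*t + 1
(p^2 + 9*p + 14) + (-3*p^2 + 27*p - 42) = -2*p^2 + 36*p - 28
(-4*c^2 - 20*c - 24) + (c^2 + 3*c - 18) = -3*c^2 - 17*c - 42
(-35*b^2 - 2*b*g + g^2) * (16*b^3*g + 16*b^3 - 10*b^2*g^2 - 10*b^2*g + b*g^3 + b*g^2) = -560*b^5*g - 560*b^5 + 318*b^4*g^2 + 318*b^4*g + b^3*g^3 + b^3*g^2 - 12*b^2*g^4 - 12*b^2*g^3 + b*g^5 + b*g^4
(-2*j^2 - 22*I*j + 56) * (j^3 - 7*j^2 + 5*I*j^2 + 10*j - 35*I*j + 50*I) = -2*j^5 + 14*j^4 - 32*I*j^4 + 146*j^3 + 224*I*j^3 - 1162*j^2 - 40*I*j^2 + 1660*j - 1960*I*j + 2800*I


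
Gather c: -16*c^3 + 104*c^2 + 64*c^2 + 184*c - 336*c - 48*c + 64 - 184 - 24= -16*c^3 + 168*c^2 - 200*c - 144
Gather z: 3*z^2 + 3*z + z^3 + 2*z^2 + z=z^3 + 5*z^2 + 4*z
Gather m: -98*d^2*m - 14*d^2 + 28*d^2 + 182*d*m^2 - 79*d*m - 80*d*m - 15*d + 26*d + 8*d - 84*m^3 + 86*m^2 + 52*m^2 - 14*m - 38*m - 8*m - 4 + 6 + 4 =14*d^2 + 19*d - 84*m^3 + m^2*(182*d + 138) + m*(-98*d^2 - 159*d - 60) + 6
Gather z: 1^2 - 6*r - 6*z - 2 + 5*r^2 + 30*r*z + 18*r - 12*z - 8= 5*r^2 + 12*r + z*(30*r - 18) - 9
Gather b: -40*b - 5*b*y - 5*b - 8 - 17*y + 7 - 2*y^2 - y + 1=b*(-5*y - 45) - 2*y^2 - 18*y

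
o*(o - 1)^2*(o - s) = o^4 - o^3*s - 2*o^3 + 2*o^2*s + o^2 - o*s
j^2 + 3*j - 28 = (j - 4)*(j + 7)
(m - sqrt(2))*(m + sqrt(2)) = m^2 - 2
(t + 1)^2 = t^2 + 2*t + 1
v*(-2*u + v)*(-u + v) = 2*u^2*v - 3*u*v^2 + v^3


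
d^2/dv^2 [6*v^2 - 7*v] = 12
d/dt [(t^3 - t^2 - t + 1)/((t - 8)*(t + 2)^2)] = 3*(-t^3 - 16*t^2 + 7*t + 10)/(t^5 - 10*t^4 - 20*t^3 + 200*t^2 + 640*t + 512)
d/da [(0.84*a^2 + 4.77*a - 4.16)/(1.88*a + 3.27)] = (1.5792*a^2 + 5.4936*a + 23.4187)/(3.5344*a^2 + 12.2952*a + 10.6929)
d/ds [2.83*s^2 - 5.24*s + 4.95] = 5.66*s - 5.24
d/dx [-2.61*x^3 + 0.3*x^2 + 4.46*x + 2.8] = -7.83*x^2 + 0.6*x + 4.46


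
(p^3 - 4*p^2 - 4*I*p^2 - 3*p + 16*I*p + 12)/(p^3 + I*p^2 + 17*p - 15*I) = (p - 4)/(p + 5*I)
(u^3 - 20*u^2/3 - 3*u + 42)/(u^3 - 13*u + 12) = (u^2 - 11*u/3 - 14)/(u^2 + 3*u - 4)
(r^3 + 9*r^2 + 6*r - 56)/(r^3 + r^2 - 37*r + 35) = (r^2 + 2*r - 8)/(r^2 - 6*r + 5)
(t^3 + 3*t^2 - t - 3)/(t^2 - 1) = t + 3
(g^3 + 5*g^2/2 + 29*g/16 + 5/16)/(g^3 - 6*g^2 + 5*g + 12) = (16*g^2 + 24*g + 5)/(16*(g^2 - 7*g + 12))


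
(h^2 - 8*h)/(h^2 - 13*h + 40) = h/(h - 5)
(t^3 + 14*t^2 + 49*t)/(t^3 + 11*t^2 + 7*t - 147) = t/(t - 3)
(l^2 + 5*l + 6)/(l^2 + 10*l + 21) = (l + 2)/(l + 7)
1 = 1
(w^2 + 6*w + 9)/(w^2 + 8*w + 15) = (w + 3)/(w + 5)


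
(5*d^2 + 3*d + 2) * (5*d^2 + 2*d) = 25*d^4 + 25*d^3 + 16*d^2 + 4*d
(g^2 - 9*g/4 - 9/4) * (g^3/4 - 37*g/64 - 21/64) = g^5/4 - 9*g^4/16 - 73*g^3/64 + 249*g^2/256 + 261*g/128 + 189/256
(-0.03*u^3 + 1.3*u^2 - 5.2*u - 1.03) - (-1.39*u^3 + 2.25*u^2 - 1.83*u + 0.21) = 1.36*u^3 - 0.95*u^2 - 3.37*u - 1.24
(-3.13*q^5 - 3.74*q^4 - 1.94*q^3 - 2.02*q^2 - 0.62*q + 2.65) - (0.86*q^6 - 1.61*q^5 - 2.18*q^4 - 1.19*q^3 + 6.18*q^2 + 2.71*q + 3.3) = -0.86*q^6 - 1.52*q^5 - 1.56*q^4 - 0.75*q^3 - 8.2*q^2 - 3.33*q - 0.65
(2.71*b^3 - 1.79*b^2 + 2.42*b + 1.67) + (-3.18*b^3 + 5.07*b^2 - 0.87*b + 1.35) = -0.47*b^3 + 3.28*b^2 + 1.55*b + 3.02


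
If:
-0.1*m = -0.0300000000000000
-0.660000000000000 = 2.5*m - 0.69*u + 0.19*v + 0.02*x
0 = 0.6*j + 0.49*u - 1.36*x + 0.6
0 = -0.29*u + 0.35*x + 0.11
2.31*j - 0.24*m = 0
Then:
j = 0.03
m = 0.30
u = 1.64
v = -1.57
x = 1.05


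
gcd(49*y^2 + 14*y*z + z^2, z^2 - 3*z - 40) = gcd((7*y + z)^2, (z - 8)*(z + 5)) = 1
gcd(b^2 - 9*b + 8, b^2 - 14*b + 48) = b - 8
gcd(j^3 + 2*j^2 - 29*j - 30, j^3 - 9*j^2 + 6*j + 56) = 1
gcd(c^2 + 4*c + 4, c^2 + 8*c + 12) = c + 2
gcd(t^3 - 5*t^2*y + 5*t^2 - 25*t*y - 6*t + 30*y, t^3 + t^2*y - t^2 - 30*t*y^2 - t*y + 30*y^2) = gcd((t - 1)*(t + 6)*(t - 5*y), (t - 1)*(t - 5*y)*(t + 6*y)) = -t^2 + 5*t*y + t - 5*y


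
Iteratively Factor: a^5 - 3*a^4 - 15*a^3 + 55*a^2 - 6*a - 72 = (a - 3)*(a^4 - 15*a^2 + 10*a + 24) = (a - 3)^2*(a^3 + 3*a^2 - 6*a - 8) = (a - 3)^2*(a + 4)*(a^2 - a - 2) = (a - 3)^2*(a - 2)*(a + 4)*(a + 1)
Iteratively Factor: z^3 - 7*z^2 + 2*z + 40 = (z - 4)*(z^2 - 3*z - 10) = (z - 5)*(z - 4)*(z + 2)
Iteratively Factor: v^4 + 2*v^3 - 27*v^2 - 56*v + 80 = (v + 4)*(v^3 - 2*v^2 - 19*v + 20) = (v - 1)*(v + 4)*(v^2 - v - 20) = (v - 5)*(v - 1)*(v + 4)*(v + 4)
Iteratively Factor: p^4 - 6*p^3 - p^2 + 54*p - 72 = (p - 2)*(p^3 - 4*p^2 - 9*p + 36) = (p - 2)*(p + 3)*(p^2 - 7*p + 12) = (p - 3)*(p - 2)*(p + 3)*(p - 4)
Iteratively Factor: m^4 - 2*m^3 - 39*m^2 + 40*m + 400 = (m - 5)*(m^3 + 3*m^2 - 24*m - 80) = (m - 5)^2*(m^2 + 8*m + 16) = (m - 5)^2*(m + 4)*(m + 4)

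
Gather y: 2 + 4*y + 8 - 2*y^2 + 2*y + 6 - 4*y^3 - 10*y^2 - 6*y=-4*y^3 - 12*y^2 + 16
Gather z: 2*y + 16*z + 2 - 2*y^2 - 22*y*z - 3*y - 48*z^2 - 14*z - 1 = -2*y^2 - y - 48*z^2 + z*(2 - 22*y) + 1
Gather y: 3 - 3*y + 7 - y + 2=12 - 4*y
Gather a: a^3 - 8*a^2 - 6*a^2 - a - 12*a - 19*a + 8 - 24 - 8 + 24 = a^3 - 14*a^2 - 32*a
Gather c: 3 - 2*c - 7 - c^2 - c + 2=-c^2 - 3*c - 2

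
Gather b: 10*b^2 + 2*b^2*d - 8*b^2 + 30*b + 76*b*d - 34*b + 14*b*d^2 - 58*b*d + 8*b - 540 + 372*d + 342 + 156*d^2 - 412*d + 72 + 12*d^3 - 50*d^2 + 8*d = b^2*(2*d + 2) + b*(14*d^2 + 18*d + 4) + 12*d^3 + 106*d^2 - 32*d - 126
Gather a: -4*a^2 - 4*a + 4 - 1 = -4*a^2 - 4*a + 3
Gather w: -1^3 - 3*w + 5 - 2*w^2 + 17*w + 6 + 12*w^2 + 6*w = 10*w^2 + 20*w + 10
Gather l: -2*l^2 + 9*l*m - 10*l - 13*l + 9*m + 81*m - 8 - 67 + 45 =-2*l^2 + l*(9*m - 23) + 90*m - 30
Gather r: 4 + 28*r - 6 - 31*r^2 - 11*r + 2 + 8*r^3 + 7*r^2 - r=8*r^3 - 24*r^2 + 16*r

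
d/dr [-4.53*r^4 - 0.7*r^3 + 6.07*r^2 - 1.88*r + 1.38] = -18.12*r^3 - 2.1*r^2 + 12.14*r - 1.88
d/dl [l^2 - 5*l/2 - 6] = 2*l - 5/2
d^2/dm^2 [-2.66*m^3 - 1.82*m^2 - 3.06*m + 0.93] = -15.96*m - 3.64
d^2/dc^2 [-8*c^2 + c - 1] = -16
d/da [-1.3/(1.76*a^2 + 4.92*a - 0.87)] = (4.576*a + 6.396)/(1.76*a^2 + 4.92*a - 0.87)^2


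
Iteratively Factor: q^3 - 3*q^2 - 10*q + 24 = (q + 3)*(q^2 - 6*q + 8) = (q - 2)*(q + 3)*(q - 4)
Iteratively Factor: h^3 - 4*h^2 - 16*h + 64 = (h - 4)*(h^2 - 16) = (h - 4)*(h + 4)*(h - 4)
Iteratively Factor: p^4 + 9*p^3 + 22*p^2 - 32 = (p - 1)*(p^3 + 10*p^2 + 32*p + 32) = (p - 1)*(p + 4)*(p^2 + 6*p + 8) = (p - 1)*(p + 2)*(p + 4)*(p + 4)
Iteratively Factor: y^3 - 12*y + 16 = (y + 4)*(y^2 - 4*y + 4) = (y - 2)*(y + 4)*(y - 2)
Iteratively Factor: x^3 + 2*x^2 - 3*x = (x - 1)*(x^2 + 3*x) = (x - 1)*(x + 3)*(x)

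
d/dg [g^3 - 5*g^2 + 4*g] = 3*g^2 - 10*g + 4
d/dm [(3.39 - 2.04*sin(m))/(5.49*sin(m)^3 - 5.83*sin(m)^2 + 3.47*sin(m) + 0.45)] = (22.3992*sin(m)^3 - 67.7265*sin(m)^2 + 39.5274*sin(m) - 12.6813)*cos(m)/(30.1401*sin(m)^6 - 64.0134*sin(m)^5 + 72.0895*sin(m)^4 - 35.5192*sin(m)^3 + 6.7939*sin(m)^2 + 3.123*sin(m) + 0.2025)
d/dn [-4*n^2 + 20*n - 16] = 20 - 8*n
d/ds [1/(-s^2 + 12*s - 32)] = 2*(s - 6)/(s^2 - 12*s + 32)^2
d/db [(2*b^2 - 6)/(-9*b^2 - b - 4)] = 2*(-b^2 - 62*b - 3)/(81*b^4 + 18*b^3 + 73*b^2 + 8*b + 16)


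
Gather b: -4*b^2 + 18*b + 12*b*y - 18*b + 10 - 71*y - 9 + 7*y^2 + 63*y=-4*b^2 + 12*b*y + 7*y^2 - 8*y + 1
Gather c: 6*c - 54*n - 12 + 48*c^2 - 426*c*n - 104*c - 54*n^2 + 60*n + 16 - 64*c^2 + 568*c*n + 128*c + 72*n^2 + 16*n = -16*c^2 + c*(142*n + 30) + 18*n^2 + 22*n + 4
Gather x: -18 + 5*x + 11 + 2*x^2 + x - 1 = 2*x^2 + 6*x - 8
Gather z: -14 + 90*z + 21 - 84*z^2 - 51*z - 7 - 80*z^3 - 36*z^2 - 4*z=-80*z^3 - 120*z^2 + 35*z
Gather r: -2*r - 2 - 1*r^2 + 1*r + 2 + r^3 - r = r^3 - r^2 - 2*r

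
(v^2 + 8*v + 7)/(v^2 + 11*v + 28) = (v + 1)/(v + 4)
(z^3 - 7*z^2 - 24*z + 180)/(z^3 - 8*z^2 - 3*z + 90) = (z^2 - z - 30)/(z^2 - 2*z - 15)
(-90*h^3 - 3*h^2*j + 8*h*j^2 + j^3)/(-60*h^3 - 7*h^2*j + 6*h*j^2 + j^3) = (6*h + j)/(4*h + j)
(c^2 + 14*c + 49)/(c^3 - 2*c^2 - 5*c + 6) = (c^2 + 14*c + 49)/(c^3 - 2*c^2 - 5*c + 6)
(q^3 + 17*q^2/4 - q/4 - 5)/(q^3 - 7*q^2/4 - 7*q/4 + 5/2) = (q + 4)/(q - 2)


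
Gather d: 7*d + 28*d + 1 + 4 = 35*d + 5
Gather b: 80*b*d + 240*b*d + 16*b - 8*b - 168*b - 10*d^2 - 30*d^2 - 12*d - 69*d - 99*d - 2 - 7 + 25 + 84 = b*(320*d - 160) - 40*d^2 - 180*d + 100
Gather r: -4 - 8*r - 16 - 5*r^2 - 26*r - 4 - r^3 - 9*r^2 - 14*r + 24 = -r^3 - 14*r^2 - 48*r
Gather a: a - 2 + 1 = a - 1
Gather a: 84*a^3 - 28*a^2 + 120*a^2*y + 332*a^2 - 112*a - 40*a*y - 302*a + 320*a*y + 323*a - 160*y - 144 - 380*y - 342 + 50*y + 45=84*a^3 + a^2*(120*y + 304) + a*(280*y - 91) - 490*y - 441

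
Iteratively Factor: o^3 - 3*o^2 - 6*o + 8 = (o - 1)*(o^2 - 2*o - 8) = (o - 1)*(o + 2)*(o - 4)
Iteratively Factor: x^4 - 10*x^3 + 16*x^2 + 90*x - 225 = (x + 3)*(x^3 - 13*x^2 + 55*x - 75) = (x - 5)*(x + 3)*(x^2 - 8*x + 15) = (x - 5)*(x - 3)*(x + 3)*(x - 5)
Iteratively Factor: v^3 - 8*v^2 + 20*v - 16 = (v - 2)*(v^2 - 6*v + 8) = (v - 2)^2*(v - 4)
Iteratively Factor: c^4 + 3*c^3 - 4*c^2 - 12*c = (c + 2)*(c^3 + c^2 - 6*c) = (c - 2)*(c + 2)*(c^2 + 3*c) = c*(c - 2)*(c + 2)*(c + 3)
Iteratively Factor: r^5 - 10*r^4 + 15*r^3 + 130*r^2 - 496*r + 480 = (r - 4)*(r^4 - 6*r^3 - 9*r^2 + 94*r - 120) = (r - 4)*(r - 3)*(r^3 - 3*r^2 - 18*r + 40) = (r - 4)*(r - 3)*(r + 4)*(r^2 - 7*r + 10) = (r - 4)*(r - 3)*(r - 2)*(r + 4)*(r - 5)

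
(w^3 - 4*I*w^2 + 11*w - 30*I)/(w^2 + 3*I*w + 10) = (w^2 - 2*I*w + 15)/(w + 5*I)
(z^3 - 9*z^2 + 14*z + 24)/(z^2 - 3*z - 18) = (z^2 - 3*z - 4)/(z + 3)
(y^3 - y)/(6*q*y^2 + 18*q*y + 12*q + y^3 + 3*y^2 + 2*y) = y*(y - 1)/(6*q*y + 12*q + y^2 + 2*y)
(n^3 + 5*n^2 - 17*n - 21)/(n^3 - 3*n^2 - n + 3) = (n + 7)/(n - 1)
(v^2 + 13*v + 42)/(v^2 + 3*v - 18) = (v + 7)/(v - 3)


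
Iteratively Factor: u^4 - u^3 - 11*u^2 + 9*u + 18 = (u - 3)*(u^3 + 2*u^2 - 5*u - 6) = (u - 3)*(u + 1)*(u^2 + u - 6) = (u - 3)*(u - 2)*(u + 1)*(u + 3)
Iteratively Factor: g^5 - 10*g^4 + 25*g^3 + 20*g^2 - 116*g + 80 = (g - 4)*(g^4 - 6*g^3 + g^2 + 24*g - 20) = (g - 4)*(g - 1)*(g^3 - 5*g^2 - 4*g + 20) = (g - 4)*(g - 2)*(g - 1)*(g^2 - 3*g - 10) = (g - 4)*(g - 2)*(g - 1)*(g + 2)*(g - 5)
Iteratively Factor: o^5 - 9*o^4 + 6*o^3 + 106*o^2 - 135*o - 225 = (o - 3)*(o^4 - 6*o^3 - 12*o^2 + 70*o + 75) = (o - 3)*(o + 3)*(o^3 - 9*o^2 + 15*o + 25) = (o - 3)*(o + 1)*(o + 3)*(o^2 - 10*o + 25) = (o - 5)*(o - 3)*(o + 1)*(o + 3)*(o - 5)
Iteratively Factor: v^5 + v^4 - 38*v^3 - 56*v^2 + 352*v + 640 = (v - 5)*(v^4 + 6*v^3 - 8*v^2 - 96*v - 128) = (v - 5)*(v + 4)*(v^3 + 2*v^2 - 16*v - 32) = (v - 5)*(v + 4)^2*(v^2 - 2*v - 8) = (v - 5)*(v + 2)*(v + 4)^2*(v - 4)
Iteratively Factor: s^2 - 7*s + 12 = (s - 3)*(s - 4)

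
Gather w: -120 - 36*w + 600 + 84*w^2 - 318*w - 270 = 84*w^2 - 354*w + 210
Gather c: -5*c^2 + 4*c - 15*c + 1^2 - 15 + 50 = -5*c^2 - 11*c + 36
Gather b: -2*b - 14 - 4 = -2*b - 18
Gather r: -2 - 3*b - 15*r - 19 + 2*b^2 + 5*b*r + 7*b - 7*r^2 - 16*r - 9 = 2*b^2 + 4*b - 7*r^2 + r*(5*b - 31) - 30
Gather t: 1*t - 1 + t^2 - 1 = t^2 + t - 2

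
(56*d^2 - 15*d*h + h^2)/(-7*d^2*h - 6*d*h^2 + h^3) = (-8*d + h)/(h*(d + h))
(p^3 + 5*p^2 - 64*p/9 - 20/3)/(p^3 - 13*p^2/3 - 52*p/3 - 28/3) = (p^2 + 13*p/3 - 10)/(p^2 - 5*p - 14)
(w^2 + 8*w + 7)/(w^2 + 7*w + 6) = (w + 7)/(w + 6)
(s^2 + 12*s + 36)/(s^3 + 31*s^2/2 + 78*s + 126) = 2/(2*s + 7)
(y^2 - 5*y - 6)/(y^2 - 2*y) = (y^2 - 5*y - 6)/(y*(y - 2))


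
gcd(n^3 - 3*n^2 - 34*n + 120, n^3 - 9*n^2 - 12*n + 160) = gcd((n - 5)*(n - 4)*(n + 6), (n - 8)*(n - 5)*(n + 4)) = n - 5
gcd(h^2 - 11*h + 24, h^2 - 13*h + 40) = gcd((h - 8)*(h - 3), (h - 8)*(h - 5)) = h - 8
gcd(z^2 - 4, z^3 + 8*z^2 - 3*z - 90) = 1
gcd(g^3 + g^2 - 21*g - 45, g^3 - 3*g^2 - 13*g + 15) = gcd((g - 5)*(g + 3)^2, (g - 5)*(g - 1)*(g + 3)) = g^2 - 2*g - 15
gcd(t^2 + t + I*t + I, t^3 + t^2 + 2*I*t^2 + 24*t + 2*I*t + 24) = t + 1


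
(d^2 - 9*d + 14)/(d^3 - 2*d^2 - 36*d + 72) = (d - 7)/(d^2 - 36)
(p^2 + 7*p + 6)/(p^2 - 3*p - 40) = (p^2 + 7*p + 6)/(p^2 - 3*p - 40)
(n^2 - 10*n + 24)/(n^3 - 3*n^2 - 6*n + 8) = (n - 6)/(n^2 + n - 2)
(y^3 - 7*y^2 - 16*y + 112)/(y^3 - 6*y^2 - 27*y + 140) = (y + 4)/(y + 5)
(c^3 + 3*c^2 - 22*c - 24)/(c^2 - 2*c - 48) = (c^2 - 3*c - 4)/(c - 8)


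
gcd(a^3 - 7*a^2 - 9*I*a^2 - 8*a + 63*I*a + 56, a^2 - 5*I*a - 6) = 1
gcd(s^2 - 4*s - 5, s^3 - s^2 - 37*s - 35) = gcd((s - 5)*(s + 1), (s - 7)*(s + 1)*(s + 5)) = s + 1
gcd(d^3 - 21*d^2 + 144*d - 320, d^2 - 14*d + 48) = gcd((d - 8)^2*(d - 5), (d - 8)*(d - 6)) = d - 8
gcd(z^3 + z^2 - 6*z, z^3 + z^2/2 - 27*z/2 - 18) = z + 3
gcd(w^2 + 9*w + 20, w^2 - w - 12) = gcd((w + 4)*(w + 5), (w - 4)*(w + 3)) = 1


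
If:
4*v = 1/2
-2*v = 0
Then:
No Solution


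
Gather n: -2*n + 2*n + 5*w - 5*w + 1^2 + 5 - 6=0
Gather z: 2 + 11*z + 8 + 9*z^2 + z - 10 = 9*z^2 + 12*z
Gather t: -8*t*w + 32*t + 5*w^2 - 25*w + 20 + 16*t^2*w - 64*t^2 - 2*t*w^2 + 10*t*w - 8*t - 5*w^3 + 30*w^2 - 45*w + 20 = t^2*(16*w - 64) + t*(-2*w^2 + 2*w + 24) - 5*w^3 + 35*w^2 - 70*w + 40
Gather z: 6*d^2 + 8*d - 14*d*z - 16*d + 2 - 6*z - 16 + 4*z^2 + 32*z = 6*d^2 - 8*d + 4*z^2 + z*(26 - 14*d) - 14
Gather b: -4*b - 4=-4*b - 4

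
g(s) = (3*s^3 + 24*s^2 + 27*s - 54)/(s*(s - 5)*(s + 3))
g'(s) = (9*s^2 + 48*s + 27)/(s*(s - 5)*(s + 3)) - (3*s^3 + 24*s^2 + 27*s - 54)/(s*(s - 5)*(s + 3)^2) - (3*s^3 + 24*s^2 + 27*s - 54)/(s*(s - 5)^2*(s + 3)) - (3*s^3 + 24*s^2 + 27*s - 54)/(s^2*(s - 5)*(s + 3)) = 6*(-5*s^2 + 6*s - 15)/(s^2*(s^2 - 10*s + 25))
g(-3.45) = -1.17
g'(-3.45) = -0.67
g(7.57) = 13.75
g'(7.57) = -4.06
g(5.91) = 32.62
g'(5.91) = -31.98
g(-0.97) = -5.13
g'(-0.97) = -4.57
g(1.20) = -0.95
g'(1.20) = -4.33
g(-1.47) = -3.53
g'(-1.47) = -2.30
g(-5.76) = -0.08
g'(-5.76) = -0.34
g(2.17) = -4.67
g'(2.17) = -4.06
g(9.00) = 10.00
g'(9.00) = -1.69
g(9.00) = 10.00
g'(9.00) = -1.69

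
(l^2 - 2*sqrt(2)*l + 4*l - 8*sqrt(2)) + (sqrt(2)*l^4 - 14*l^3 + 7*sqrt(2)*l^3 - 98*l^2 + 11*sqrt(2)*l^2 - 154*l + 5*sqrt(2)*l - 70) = sqrt(2)*l^4 - 14*l^3 + 7*sqrt(2)*l^3 - 97*l^2 + 11*sqrt(2)*l^2 - 150*l + 3*sqrt(2)*l - 70 - 8*sqrt(2)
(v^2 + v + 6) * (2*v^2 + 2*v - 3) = 2*v^4 + 4*v^3 + 11*v^2 + 9*v - 18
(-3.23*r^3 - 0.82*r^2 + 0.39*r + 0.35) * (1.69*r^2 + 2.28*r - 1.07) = -5.4587*r^5 - 8.7502*r^4 + 2.2456*r^3 + 2.3581*r^2 + 0.3807*r - 0.3745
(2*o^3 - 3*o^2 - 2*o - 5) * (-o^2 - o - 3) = -2*o^5 + o^4 - o^3 + 16*o^2 + 11*o + 15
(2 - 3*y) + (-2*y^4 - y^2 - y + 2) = -2*y^4 - y^2 - 4*y + 4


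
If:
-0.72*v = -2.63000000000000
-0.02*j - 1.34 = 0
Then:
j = -67.00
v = 3.65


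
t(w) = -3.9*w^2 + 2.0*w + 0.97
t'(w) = 2.0 - 7.8*w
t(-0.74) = -2.65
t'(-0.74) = 7.77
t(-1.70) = -13.70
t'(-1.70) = 15.26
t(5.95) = -125.20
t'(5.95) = -44.41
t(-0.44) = -0.67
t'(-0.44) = 5.43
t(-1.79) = -15.11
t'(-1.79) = 15.96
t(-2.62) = -31.04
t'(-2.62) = 22.44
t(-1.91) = -17.08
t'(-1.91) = 16.90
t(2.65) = -21.12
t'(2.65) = -18.67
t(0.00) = 0.97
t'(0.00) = 2.00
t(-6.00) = -151.43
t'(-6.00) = 48.80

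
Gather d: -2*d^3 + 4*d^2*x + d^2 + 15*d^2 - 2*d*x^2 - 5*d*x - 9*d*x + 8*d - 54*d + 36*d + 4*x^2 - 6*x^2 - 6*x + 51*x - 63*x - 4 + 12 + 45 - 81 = -2*d^3 + d^2*(4*x + 16) + d*(-2*x^2 - 14*x - 10) - 2*x^2 - 18*x - 28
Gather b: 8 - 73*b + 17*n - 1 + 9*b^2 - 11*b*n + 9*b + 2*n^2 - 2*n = 9*b^2 + b*(-11*n - 64) + 2*n^2 + 15*n + 7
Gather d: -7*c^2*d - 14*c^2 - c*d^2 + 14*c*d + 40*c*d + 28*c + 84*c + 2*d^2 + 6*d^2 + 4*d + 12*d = -14*c^2 + 112*c + d^2*(8 - c) + d*(-7*c^2 + 54*c + 16)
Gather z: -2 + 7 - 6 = -1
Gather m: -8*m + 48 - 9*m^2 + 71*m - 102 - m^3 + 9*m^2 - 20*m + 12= -m^3 + 43*m - 42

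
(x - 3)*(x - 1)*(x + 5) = x^3 + x^2 - 17*x + 15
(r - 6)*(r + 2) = r^2 - 4*r - 12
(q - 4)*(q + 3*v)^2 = q^3 + 6*q^2*v - 4*q^2 + 9*q*v^2 - 24*q*v - 36*v^2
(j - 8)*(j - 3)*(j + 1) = j^3 - 10*j^2 + 13*j + 24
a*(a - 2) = a^2 - 2*a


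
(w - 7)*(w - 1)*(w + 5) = w^3 - 3*w^2 - 33*w + 35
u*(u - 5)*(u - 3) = u^3 - 8*u^2 + 15*u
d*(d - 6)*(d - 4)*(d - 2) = d^4 - 12*d^3 + 44*d^2 - 48*d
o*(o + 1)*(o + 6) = o^3 + 7*o^2 + 6*o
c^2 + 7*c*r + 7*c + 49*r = (c + 7)*(c + 7*r)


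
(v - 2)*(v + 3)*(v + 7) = v^3 + 8*v^2 + v - 42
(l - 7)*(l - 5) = l^2 - 12*l + 35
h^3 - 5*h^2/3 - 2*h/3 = h*(h - 2)*(h + 1/3)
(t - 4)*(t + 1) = t^2 - 3*t - 4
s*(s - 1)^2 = s^3 - 2*s^2 + s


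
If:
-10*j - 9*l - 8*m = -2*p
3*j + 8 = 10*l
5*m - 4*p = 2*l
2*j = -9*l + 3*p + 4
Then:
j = -2168/3083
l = 1816/3083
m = 640/3083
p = -108/3083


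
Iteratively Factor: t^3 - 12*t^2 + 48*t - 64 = (t - 4)*(t^2 - 8*t + 16) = (t - 4)^2*(t - 4)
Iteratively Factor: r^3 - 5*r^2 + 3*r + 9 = (r + 1)*(r^2 - 6*r + 9) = (r - 3)*(r + 1)*(r - 3)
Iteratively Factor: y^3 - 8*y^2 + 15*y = (y)*(y^2 - 8*y + 15) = y*(y - 3)*(y - 5)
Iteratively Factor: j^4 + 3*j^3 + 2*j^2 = (j + 2)*(j^3 + j^2) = j*(j + 2)*(j^2 + j) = j^2*(j + 2)*(j + 1)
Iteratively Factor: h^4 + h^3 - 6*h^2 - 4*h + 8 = (h + 2)*(h^3 - h^2 - 4*h + 4) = (h + 2)^2*(h^2 - 3*h + 2) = (h - 1)*(h + 2)^2*(h - 2)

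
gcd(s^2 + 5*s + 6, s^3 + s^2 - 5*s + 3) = s + 3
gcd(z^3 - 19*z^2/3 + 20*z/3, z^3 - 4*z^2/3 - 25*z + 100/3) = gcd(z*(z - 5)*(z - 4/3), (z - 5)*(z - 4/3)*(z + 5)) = z^2 - 19*z/3 + 20/3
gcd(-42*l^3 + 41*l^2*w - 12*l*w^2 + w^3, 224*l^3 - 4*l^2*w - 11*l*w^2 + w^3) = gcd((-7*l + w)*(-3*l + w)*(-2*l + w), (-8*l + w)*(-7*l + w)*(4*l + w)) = -7*l + w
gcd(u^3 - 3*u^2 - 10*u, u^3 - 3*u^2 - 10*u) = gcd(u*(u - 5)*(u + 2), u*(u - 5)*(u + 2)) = u^3 - 3*u^2 - 10*u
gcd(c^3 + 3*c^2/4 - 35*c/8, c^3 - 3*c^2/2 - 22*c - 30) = c + 5/2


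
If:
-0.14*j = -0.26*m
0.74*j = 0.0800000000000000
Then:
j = 0.11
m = 0.06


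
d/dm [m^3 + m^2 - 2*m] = 3*m^2 + 2*m - 2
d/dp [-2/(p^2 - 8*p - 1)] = 4*(p - 4)/(-p^2 + 8*p + 1)^2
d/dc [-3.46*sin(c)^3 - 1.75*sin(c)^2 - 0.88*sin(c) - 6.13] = (-3.5*sin(c) + 5.19*cos(2*c) - 6.07)*cos(c)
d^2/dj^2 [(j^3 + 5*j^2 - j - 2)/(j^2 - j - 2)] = 2*(7*j^3 + 30*j^2 + 12*j + 16)/(j^6 - 3*j^5 - 3*j^4 + 11*j^3 + 6*j^2 - 12*j - 8)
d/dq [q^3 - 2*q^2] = q*(3*q - 4)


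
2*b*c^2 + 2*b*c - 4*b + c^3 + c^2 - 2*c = (2*b + c)*(c - 1)*(c + 2)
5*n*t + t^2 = t*(5*n + t)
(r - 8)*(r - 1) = r^2 - 9*r + 8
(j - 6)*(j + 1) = j^2 - 5*j - 6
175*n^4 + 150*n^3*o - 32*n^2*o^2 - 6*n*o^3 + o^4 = (-7*n + o)*(-5*n + o)*(n + o)*(5*n + o)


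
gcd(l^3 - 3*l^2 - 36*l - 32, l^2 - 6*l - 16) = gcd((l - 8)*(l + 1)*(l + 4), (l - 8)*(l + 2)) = l - 8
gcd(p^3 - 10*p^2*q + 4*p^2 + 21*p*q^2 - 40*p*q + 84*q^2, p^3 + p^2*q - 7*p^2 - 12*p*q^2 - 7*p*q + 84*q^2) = p - 3*q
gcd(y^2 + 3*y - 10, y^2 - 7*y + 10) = y - 2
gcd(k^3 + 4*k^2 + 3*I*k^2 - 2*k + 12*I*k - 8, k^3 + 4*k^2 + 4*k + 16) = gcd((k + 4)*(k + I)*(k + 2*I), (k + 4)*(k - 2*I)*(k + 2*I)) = k^2 + k*(4 + 2*I) + 8*I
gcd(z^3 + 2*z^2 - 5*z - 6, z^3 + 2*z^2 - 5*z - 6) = z^3 + 2*z^2 - 5*z - 6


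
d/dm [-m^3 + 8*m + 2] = 8 - 3*m^2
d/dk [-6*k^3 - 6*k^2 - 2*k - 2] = -18*k^2 - 12*k - 2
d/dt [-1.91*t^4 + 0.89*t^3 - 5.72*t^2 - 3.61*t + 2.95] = -7.64*t^3 + 2.67*t^2 - 11.44*t - 3.61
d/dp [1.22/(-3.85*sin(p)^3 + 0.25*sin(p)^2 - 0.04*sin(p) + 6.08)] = (14.091*sin(p)^2 - 0.61*sin(p) + 0.0488)*cos(p)/(3.85*sin(p)^3 - 0.25*sin(p)^2 + 0.04*sin(p) - 6.08)^2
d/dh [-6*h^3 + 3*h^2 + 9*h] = -18*h^2 + 6*h + 9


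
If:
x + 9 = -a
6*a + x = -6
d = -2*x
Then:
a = 3/5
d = 96/5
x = -48/5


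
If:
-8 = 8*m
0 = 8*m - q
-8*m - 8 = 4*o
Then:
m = -1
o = 0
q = -8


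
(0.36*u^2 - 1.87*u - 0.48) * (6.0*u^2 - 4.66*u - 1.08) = 2.16*u^4 - 12.8976*u^3 + 5.4454*u^2 + 4.2564*u + 0.5184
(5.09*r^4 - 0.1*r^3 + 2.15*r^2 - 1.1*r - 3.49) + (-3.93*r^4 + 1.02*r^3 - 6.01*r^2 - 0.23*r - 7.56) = 1.16*r^4 + 0.92*r^3 - 3.86*r^2 - 1.33*r - 11.05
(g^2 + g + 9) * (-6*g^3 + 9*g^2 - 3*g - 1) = -6*g^5 + 3*g^4 - 48*g^3 + 77*g^2 - 28*g - 9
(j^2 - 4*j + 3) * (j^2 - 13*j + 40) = j^4 - 17*j^3 + 95*j^2 - 199*j + 120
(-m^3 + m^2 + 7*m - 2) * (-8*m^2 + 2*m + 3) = 8*m^5 - 10*m^4 - 57*m^3 + 33*m^2 + 17*m - 6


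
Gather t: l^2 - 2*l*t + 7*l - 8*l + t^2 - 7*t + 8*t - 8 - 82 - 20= l^2 - l + t^2 + t*(1 - 2*l) - 110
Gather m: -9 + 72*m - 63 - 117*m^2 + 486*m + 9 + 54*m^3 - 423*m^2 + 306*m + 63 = 54*m^3 - 540*m^2 + 864*m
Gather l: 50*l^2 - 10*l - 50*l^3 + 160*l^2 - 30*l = -50*l^3 + 210*l^2 - 40*l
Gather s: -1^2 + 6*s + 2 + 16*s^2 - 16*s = 16*s^2 - 10*s + 1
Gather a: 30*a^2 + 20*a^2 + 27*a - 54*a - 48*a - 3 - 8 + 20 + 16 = 50*a^2 - 75*a + 25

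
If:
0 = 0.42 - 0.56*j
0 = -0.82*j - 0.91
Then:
No Solution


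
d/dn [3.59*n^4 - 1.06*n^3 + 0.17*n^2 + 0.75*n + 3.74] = 14.36*n^3 - 3.18*n^2 + 0.34*n + 0.75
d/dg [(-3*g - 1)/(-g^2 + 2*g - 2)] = (-3*g^2 - 2*g + 8)/(g^4 - 4*g^3 + 8*g^2 - 8*g + 4)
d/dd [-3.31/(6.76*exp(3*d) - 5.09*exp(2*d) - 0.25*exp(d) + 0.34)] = (67.1268*exp(2*d) - 33.6958*exp(d) - 0.8275)*exp(d)/(6.76*exp(3*d) - 5.09*exp(2*d) - 0.25*exp(d) + 0.34)^2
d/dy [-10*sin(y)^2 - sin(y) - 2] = -(20*sin(y) + 1)*cos(y)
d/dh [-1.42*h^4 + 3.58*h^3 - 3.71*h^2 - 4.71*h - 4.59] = -5.68*h^3 + 10.74*h^2 - 7.42*h - 4.71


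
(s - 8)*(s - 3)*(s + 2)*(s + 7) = s^4 - 2*s^3 - 61*s^2 + 62*s + 336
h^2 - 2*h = h*(h - 2)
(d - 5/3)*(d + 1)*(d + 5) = d^3 + 13*d^2/3 - 5*d - 25/3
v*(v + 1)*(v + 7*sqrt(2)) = v^3 + v^2 + 7*sqrt(2)*v^2 + 7*sqrt(2)*v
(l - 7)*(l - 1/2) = l^2 - 15*l/2 + 7/2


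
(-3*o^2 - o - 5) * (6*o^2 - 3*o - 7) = -18*o^4 + 3*o^3 - 6*o^2 + 22*o + 35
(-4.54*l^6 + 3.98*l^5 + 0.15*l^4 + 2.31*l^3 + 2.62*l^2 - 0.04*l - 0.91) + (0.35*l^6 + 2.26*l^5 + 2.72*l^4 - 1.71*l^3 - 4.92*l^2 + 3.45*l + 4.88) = -4.19*l^6 + 6.24*l^5 + 2.87*l^4 + 0.6*l^3 - 2.3*l^2 + 3.41*l + 3.97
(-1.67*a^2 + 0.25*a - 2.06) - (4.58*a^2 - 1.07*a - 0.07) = -6.25*a^2 + 1.32*a - 1.99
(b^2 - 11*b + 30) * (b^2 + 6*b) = b^4 - 5*b^3 - 36*b^2 + 180*b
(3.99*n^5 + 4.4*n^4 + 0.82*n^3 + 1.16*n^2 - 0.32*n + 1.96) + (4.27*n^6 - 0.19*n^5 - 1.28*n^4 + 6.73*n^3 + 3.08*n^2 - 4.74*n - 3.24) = 4.27*n^6 + 3.8*n^5 + 3.12*n^4 + 7.55*n^3 + 4.24*n^2 - 5.06*n - 1.28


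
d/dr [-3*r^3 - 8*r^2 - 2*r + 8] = -9*r^2 - 16*r - 2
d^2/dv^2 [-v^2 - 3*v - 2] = -2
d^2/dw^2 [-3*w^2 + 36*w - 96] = -6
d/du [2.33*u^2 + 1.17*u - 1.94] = 4.66*u + 1.17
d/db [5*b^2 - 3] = 10*b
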